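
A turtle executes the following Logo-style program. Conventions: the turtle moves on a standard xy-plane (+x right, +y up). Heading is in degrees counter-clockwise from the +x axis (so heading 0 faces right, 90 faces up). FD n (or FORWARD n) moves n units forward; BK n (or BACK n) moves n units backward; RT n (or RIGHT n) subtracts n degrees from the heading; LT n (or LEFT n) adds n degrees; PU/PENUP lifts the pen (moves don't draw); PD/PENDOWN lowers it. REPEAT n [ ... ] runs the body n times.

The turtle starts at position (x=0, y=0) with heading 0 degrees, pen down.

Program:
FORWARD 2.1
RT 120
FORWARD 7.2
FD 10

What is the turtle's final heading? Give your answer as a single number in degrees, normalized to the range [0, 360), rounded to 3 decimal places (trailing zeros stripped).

Answer: 240

Derivation:
Executing turtle program step by step:
Start: pos=(0,0), heading=0, pen down
FD 2.1: (0,0) -> (2.1,0) [heading=0, draw]
RT 120: heading 0 -> 240
FD 7.2: (2.1,0) -> (-1.5,-6.235) [heading=240, draw]
FD 10: (-1.5,-6.235) -> (-6.5,-14.896) [heading=240, draw]
Final: pos=(-6.5,-14.896), heading=240, 3 segment(s) drawn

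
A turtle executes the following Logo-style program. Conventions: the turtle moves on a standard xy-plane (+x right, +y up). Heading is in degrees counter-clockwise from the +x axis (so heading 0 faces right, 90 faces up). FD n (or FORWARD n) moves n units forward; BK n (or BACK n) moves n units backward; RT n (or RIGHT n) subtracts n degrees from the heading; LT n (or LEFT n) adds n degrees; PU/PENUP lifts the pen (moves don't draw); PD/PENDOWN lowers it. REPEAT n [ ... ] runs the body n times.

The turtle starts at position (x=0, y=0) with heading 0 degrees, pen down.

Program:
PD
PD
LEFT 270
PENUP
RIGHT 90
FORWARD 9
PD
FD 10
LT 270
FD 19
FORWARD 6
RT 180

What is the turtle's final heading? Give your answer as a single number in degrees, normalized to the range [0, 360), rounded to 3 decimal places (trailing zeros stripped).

Executing turtle program step by step:
Start: pos=(0,0), heading=0, pen down
PD: pen down
PD: pen down
LT 270: heading 0 -> 270
PU: pen up
RT 90: heading 270 -> 180
FD 9: (0,0) -> (-9,0) [heading=180, move]
PD: pen down
FD 10: (-9,0) -> (-19,0) [heading=180, draw]
LT 270: heading 180 -> 90
FD 19: (-19,0) -> (-19,19) [heading=90, draw]
FD 6: (-19,19) -> (-19,25) [heading=90, draw]
RT 180: heading 90 -> 270
Final: pos=(-19,25), heading=270, 3 segment(s) drawn

Answer: 270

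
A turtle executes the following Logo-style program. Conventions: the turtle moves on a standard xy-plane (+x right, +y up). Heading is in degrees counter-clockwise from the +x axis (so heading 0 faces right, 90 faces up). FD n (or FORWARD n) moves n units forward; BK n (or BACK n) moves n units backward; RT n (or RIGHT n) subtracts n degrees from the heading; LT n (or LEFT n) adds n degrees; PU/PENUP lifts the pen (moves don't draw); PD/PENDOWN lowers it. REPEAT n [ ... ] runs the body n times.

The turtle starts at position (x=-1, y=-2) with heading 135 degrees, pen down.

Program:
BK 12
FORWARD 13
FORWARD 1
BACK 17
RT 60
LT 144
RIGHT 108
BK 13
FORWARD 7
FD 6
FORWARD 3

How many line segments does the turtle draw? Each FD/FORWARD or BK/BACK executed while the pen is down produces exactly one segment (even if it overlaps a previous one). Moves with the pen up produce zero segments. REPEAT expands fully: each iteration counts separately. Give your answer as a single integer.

Executing turtle program step by step:
Start: pos=(-1,-2), heading=135, pen down
BK 12: (-1,-2) -> (7.485,-10.485) [heading=135, draw]
FD 13: (7.485,-10.485) -> (-1.707,-1.293) [heading=135, draw]
FD 1: (-1.707,-1.293) -> (-2.414,-0.586) [heading=135, draw]
BK 17: (-2.414,-0.586) -> (9.607,-12.607) [heading=135, draw]
RT 60: heading 135 -> 75
LT 144: heading 75 -> 219
RT 108: heading 219 -> 111
BK 13: (9.607,-12.607) -> (14.265,-24.743) [heading=111, draw]
FD 7: (14.265,-24.743) -> (11.757,-18.208) [heading=111, draw]
FD 6: (11.757,-18.208) -> (9.607,-12.607) [heading=111, draw]
FD 3: (9.607,-12.607) -> (8.531,-9.806) [heading=111, draw]
Final: pos=(8.531,-9.806), heading=111, 8 segment(s) drawn
Segments drawn: 8

Answer: 8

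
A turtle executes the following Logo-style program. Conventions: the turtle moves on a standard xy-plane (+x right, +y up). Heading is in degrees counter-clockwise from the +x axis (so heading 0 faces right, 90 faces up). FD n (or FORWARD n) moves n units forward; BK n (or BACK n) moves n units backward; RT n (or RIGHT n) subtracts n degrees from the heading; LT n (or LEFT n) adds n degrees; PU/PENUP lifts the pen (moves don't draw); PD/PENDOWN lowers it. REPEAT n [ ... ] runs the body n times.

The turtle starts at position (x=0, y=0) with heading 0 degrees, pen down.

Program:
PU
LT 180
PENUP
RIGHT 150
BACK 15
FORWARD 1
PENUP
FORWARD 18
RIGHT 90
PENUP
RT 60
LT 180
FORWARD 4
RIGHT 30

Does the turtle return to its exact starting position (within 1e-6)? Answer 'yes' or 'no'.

Answer: no

Derivation:
Executing turtle program step by step:
Start: pos=(0,0), heading=0, pen down
PU: pen up
LT 180: heading 0 -> 180
PU: pen up
RT 150: heading 180 -> 30
BK 15: (0,0) -> (-12.99,-7.5) [heading=30, move]
FD 1: (-12.99,-7.5) -> (-12.124,-7) [heading=30, move]
PU: pen up
FD 18: (-12.124,-7) -> (3.464,2) [heading=30, move]
RT 90: heading 30 -> 300
PU: pen up
RT 60: heading 300 -> 240
LT 180: heading 240 -> 60
FD 4: (3.464,2) -> (5.464,5.464) [heading=60, move]
RT 30: heading 60 -> 30
Final: pos=(5.464,5.464), heading=30, 0 segment(s) drawn

Start position: (0, 0)
Final position: (5.464, 5.464)
Distance = 7.727; >= 1e-6 -> NOT closed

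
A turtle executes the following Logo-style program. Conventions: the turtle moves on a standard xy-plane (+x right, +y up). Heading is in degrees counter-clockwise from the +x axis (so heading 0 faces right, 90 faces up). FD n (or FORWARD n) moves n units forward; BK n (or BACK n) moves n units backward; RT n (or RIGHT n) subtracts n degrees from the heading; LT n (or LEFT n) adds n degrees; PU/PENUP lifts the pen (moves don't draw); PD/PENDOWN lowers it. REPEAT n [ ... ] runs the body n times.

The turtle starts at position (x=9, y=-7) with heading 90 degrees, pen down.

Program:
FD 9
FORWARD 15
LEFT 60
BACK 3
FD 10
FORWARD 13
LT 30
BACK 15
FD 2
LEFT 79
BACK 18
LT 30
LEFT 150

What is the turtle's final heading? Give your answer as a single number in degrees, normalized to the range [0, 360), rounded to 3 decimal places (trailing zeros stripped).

Answer: 79

Derivation:
Executing turtle program step by step:
Start: pos=(9,-7), heading=90, pen down
FD 9: (9,-7) -> (9,2) [heading=90, draw]
FD 15: (9,2) -> (9,17) [heading=90, draw]
LT 60: heading 90 -> 150
BK 3: (9,17) -> (11.598,15.5) [heading=150, draw]
FD 10: (11.598,15.5) -> (2.938,20.5) [heading=150, draw]
FD 13: (2.938,20.5) -> (-8.321,27) [heading=150, draw]
LT 30: heading 150 -> 180
BK 15: (-8.321,27) -> (6.679,27) [heading=180, draw]
FD 2: (6.679,27) -> (4.679,27) [heading=180, draw]
LT 79: heading 180 -> 259
BK 18: (4.679,27) -> (8.114,44.669) [heading=259, draw]
LT 30: heading 259 -> 289
LT 150: heading 289 -> 79
Final: pos=(8.114,44.669), heading=79, 8 segment(s) drawn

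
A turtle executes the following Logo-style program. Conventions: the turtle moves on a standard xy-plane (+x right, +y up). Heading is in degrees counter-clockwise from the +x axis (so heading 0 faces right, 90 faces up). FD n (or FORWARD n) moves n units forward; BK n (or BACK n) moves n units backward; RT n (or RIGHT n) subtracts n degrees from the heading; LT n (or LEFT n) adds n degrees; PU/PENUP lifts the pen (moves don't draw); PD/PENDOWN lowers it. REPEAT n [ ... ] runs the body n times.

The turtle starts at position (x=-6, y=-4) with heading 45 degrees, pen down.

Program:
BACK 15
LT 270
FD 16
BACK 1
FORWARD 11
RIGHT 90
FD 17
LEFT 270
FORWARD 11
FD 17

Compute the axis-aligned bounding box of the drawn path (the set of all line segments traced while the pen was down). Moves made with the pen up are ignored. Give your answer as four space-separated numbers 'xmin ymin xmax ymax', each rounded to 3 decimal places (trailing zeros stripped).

Executing turtle program step by step:
Start: pos=(-6,-4), heading=45, pen down
BK 15: (-6,-4) -> (-16.607,-14.607) [heading=45, draw]
LT 270: heading 45 -> 315
FD 16: (-16.607,-14.607) -> (-5.293,-25.92) [heading=315, draw]
BK 1: (-5.293,-25.92) -> (-6,-25.213) [heading=315, draw]
FD 11: (-6,-25.213) -> (1.778,-32.991) [heading=315, draw]
RT 90: heading 315 -> 225
FD 17: (1.778,-32.991) -> (-10.243,-45.012) [heading=225, draw]
LT 270: heading 225 -> 135
FD 11: (-10.243,-45.012) -> (-18.021,-37.234) [heading=135, draw]
FD 17: (-18.021,-37.234) -> (-30.042,-25.213) [heading=135, draw]
Final: pos=(-30.042,-25.213), heading=135, 7 segment(s) drawn

Segment endpoints: x in {-30.042, -18.021, -16.607, -10.243, -6, -6, -5.293, 1.778}, y in {-45.012, -37.234, -32.991, -25.92, -25.213, -25.213, -14.607, -4}
xmin=-30.042, ymin=-45.012, xmax=1.778, ymax=-4

Answer: -30.042 -45.012 1.778 -4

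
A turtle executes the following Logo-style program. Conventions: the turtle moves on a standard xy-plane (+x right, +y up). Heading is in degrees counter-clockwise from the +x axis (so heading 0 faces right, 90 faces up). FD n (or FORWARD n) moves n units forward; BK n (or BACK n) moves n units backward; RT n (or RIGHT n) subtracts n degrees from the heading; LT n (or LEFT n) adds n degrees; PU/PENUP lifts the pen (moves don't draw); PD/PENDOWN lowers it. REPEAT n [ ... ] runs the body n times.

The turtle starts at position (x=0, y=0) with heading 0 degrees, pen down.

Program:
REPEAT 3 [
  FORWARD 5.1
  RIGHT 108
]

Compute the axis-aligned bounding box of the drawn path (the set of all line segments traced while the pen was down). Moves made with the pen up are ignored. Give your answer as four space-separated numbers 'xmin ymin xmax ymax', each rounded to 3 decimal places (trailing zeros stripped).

Answer: -0.602 -4.85 5.1 0

Derivation:
Executing turtle program step by step:
Start: pos=(0,0), heading=0, pen down
REPEAT 3 [
  -- iteration 1/3 --
  FD 5.1: (0,0) -> (5.1,0) [heading=0, draw]
  RT 108: heading 0 -> 252
  -- iteration 2/3 --
  FD 5.1: (5.1,0) -> (3.524,-4.85) [heading=252, draw]
  RT 108: heading 252 -> 144
  -- iteration 3/3 --
  FD 5.1: (3.524,-4.85) -> (-0.602,-1.853) [heading=144, draw]
  RT 108: heading 144 -> 36
]
Final: pos=(-0.602,-1.853), heading=36, 3 segment(s) drawn

Segment endpoints: x in {-0.602, 0, 3.524, 5.1}, y in {-4.85, -1.853, 0}
xmin=-0.602, ymin=-4.85, xmax=5.1, ymax=0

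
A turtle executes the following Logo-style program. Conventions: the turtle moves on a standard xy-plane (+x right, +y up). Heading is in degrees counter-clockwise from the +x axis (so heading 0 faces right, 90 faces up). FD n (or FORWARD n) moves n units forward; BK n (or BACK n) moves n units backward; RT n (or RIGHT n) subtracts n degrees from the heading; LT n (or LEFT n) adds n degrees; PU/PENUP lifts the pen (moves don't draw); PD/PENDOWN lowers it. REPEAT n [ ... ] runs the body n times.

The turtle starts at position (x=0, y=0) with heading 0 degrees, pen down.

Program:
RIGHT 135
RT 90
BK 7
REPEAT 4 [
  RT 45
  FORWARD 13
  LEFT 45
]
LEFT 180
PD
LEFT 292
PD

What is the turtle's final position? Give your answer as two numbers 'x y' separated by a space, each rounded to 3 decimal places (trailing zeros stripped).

Answer: 4.95 47.05

Derivation:
Executing turtle program step by step:
Start: pos=(0,0), heading=0, pen down
RT 135: heading 0 -> 225
RT 90: heading 225 -> 135
BK 7: (0,0) -> (4.95,-4.95) [heading=135, draw]
REPEAT 4 [
  -- iteration 1/4 --
  RT 45: heading 135 -> 90
  FD 13: (4.95,-4.95) -> (4.95,8.05) [heading=90, draw]
  LT 45: heading 90 -> 135
  -- iteration 2/4 --
  RT 45: heading 135 -> 90
  FD 13: (4.95,8.05) -> (4.95,21.05) [heading=90, draw]
  LT 45: heading 90 -> 135
  -- iteration 3/4 --
  RT 45: heading 135 -> 90
  FD 13: (4.95,21.05) -> (4.95,34.05) [heading=90, draw]
  LT 45: heading 90 -> 135
  -- iteration 4/4 --
  RT 45: heading 135 -> 90
  FD 13: (4.95,34.05) -> (4.95,47.05) [heading=90, draw]
  LT 45: heading 90 -> 135
]
LT 180: heading 135 -> 315
PD: pen down
LT 292: heading 315 -> 247
PD: pen down
Final: pos=(4.95,47.05), heading=247, 5 segment(s) drawn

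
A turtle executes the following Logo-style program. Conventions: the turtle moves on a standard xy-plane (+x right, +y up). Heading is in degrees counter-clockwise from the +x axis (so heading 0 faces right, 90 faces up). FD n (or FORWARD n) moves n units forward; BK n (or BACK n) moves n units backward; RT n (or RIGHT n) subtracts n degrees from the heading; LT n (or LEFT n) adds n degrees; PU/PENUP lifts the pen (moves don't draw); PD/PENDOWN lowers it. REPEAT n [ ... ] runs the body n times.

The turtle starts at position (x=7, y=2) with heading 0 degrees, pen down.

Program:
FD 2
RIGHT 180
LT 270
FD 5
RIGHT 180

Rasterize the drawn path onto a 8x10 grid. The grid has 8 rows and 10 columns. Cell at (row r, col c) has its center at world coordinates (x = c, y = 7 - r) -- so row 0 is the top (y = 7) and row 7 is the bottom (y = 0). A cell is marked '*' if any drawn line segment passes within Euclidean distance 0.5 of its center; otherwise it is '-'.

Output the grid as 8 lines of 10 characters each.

Answer: ---------*
---------*
---------*
---------*
---------*
-------***
----------
----------

Derivation:
Segment 0: (7,2) -> (9,2)
Segment 1: (9,2) -> (9,7)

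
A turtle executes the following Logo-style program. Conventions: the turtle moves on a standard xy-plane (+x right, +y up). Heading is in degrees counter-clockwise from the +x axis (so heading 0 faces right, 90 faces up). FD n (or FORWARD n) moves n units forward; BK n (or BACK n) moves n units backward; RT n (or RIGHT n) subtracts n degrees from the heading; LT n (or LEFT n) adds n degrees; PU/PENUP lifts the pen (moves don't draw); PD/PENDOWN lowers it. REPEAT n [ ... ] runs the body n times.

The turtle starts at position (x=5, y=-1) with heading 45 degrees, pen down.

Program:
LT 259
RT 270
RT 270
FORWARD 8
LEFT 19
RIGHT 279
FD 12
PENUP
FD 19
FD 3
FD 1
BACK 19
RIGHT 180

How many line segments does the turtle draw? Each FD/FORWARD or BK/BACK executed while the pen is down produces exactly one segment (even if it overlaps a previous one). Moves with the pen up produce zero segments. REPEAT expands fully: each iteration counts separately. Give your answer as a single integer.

Answer: 2

Derivation:
Executing turtle program step by step:
Start: pos=(5,-1), heading=45, pen down
LT 259: heading 45 -> 304
RT 270: heading 304 -> 34
RT 270: heading 34 -> 124
FD 8: (5,-1) -> (0.526,5.632) [heading=124, draw]
LT 19: heading 124 -> 143
RT 279: heading 143 -> 224
FD 12: (0.526,5.632) -> (-8.106,-2.704) [heading=224, draw]
PU: pen up
FD 19: (-8.106,-2.704) -> (-21.773,-15.902) [heading=224, move]
FD 3: (-21.773,-15.902) -> (-23.931,-17.986) [heading=224, move]
FD 1: (-23.931,-17.986) -> (-24.65,-18.681) [heading=224, move]
BK 19: (-24.65,-18.681) -> (-10.983,-5.482) [heading=224, move]
RT 180: heading 224 -> 44
Final: pos=(-10.983,-5.482), heading=44, 2 segment(s) drawn
Segments drawn: 2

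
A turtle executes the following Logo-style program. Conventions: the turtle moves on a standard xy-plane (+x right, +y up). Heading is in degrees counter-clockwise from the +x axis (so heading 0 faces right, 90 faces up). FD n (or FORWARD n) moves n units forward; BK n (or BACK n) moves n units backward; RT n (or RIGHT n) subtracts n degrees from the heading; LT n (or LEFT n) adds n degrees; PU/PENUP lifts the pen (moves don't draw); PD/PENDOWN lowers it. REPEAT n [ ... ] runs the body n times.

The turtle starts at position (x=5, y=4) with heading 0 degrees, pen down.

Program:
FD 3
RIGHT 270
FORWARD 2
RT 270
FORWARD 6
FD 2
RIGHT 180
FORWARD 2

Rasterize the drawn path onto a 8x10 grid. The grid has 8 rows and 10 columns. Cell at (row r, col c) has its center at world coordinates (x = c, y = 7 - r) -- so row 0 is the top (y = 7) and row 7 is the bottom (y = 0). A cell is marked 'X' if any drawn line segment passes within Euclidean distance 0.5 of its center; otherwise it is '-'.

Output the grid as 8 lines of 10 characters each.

Answer: ----------
XXXXXXXXX-
--------X-
-----XXXX-
----------
----------
----------
----------

Derivation:
Segment 0: (5,4) -> (8,4)
Segment 1: (8,4) -> (8,6)
Segment 2: (8,6) -> (2,6)
Segment 3: (2,6) -> (0,6)
Segment 4: (0,6) -> (2,6)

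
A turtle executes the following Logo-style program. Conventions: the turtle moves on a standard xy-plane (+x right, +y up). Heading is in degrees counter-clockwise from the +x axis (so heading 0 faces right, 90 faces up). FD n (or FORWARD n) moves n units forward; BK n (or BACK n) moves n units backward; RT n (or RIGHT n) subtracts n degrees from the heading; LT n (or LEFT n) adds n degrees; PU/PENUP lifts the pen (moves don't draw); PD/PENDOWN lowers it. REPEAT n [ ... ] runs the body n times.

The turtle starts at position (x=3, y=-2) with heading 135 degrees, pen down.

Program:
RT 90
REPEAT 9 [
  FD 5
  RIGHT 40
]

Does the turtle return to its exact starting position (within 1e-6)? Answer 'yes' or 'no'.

Executing turtle program step by step:
Start: pos=(3,-2), heading=135, pen down
RT 90: heading 135 -> 45
REPEAT 9 [
  -- iteration 1/9 --
  FD 5: (3,-2) -> (6.536,1.536) [heading=45, draw]
  RT 40: heading 45 -> 5
  -- iteration 2/9 --
  FD 5: (6.536,1.536) -> (11.517,1.971) [heading=5, draw]
  RT 40: heading 5 -> 325
  -- iteration 3/9 --
  FD 5: (11.517,1.971) -> (15.612,-0.897) [heading=325, draw]
  RT 40: heading 325 -> 285
  -- iteration 4/9 --
  FD 5: (15.612,-0.897) -> (16.906,-5.726) [heading=285, draw]
  RT 40: heading 285 -> 245
  -- iteration 5/9 --
  FD 5: (16.906,-5.726) -> (14.793,-10.258) [heading=245, draw]
  RT 40: heading 245 -> 205
  -- iteration 6/9 --
  FD 5: (14.793,-10.258) -> (10.262,-12.371) [heading=205, draw]
  RT 40: heading 205 -> 165
  -- iteration 7/9 --
  FD 5: (10.262,-12.371) -> (5.432,-11.077) [heading=165, draw]
  RT 40: heading 165 -> 125
  -- iteration 8/9 --
  FD 5: (5.432,-11.077) -> (2.564,-6.981) [heading=125, draw]
  RT 40: heading 125 -> 85
  -- iteration 9/9 --
  FD 5: (2.564,-6.981) -> (3,-2) [heading=85, draw]
  RT 40: heading 85 -> 45
]
Final: pos=(3,-2), heading=45, 9 segment(s) drawn

Start position: (3, -2)
Final position: (3, -2)
Distance = 0; < 1e-6 -> CLOSED

Answer: yes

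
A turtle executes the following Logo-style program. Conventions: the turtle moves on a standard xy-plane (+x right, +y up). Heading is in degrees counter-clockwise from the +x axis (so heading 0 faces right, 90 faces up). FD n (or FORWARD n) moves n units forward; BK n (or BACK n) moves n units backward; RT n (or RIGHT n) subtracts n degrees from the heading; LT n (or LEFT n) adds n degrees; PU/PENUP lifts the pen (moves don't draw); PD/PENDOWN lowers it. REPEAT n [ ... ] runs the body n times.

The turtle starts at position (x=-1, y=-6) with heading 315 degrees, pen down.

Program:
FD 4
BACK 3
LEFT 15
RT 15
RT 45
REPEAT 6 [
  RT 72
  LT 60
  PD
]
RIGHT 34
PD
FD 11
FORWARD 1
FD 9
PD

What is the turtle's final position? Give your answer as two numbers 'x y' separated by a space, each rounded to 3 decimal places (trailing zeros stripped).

Executing turtle program step by step:
Start: pos=(-1,-6), heading=315, pen down
FD 4: (-1,-6) -> (1.828,-8.828) [heading=315, draw]
BK 3: (1.828,-8.828) -> (-0.293,-6.707) [heading=315, draw]
LT 15: heading 315 -> 330
RT 15: heading 330 -> 315
RT 45: heading 315 -> 270
REPEAT 6 [
  -- iteration 1/6 --
  RT 72: heading 270 -> 198
  LT 60: heading 198 -> 258
  PD: pen down
  -- iteration 2/6 --
  RT 72: heading 258 -> 186
  LT 60: heading 186 -> 246
  PD: pen down
  -- iteration 3/6 --
  RT 72: heading 246 -> 174
  LT 60: heading 174 -> 234
  PD: pen down
  -- iteration 4/6 --
  RT 72: heading 234 -> 162
  LT 60: heading 162 -> 222
  PD: pen down
  -- iteration 5/6 --
  RT 72: heading 222 -> 150
  LT 60: heading 150 -> 210
  PD: pen down
  -- iteration 6/6 --
  RT 72: heading 210 -> 138
  LT 60: heading 138 -> 198
  PD: pen down
]
RT 34: heading 198 -> 164
PD: pen down
FD 11: (-0.293,-6.707) -> (-10.867,-3.675) [heading=164, draw]
FD 1: (-10.867,-3.675) -> (-11.828,-3.399) [heading=164, draw]
FD 9: (-11.828,-3.399) -> (-20.479,-0.919) [heading=164, draw]
PD: pen down
Final: pos=(-20.479,-0.919), heading=164, 5 segment(s) drawn

Answer: -20.479 -0.919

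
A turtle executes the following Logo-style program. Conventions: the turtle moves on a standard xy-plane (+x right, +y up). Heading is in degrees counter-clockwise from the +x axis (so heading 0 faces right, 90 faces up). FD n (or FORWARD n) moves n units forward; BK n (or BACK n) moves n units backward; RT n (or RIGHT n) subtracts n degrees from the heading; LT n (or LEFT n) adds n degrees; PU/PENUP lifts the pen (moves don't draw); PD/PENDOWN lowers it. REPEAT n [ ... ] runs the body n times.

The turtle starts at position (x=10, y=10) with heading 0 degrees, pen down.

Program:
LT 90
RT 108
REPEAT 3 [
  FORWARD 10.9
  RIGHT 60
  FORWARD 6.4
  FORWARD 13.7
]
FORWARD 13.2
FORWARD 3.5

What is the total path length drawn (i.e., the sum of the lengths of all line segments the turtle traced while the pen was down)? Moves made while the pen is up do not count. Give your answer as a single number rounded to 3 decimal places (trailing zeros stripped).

Executing turtle program step by step:
Start: pos=(10,10), heading=0, pen down
LT 90: heading 0 -> 90
RT 108: heading 90 -> 342
REPEAT 3 [
  -- iteration 1/3 --
  FD 10.9: (10,10) -> (20.367,6.632) [heading=342, draw]
  RT 60: heading 342 -> 282
  FD 6.4: (20.367,6.632) -> (21.697,0.372) [heading=282, draw]
  FD 13.7: (21.697,0.372) -> (24.546,-13.029) [heading=282, draw]
  -- iteration 2/3 --
  FD 10.9: (24.546,-13.029) -> (26.812,-23.691) [heading=282, draw]
  RT 60: heading 282 -> 222
  FD 6.4: (26.812,-23.691) -> (22.056,-27.973) [heading=222, draw]
  FD 13.7: (22.056,-27.973) -> (11.875,-37.14) [heading=222, draw]
  -- iteration 3/3 --
  FD 10.9: (11.875,-37.14) -> (3.774,-44.434) [heading=222, draw]
  RT 60: heading 222 -> 162
  FD 6.4: (3.774,-44.434) -> (-2.312,-42.456) [heading=162, draw]
  FD 13.7: (-2.312,-42.456) -> (-15.342,-38.223) [heading=162, draw]
]
FD 13.2: (-15.342,-38.223) -> (-27.896,-34.144) [heading=162, draw]
FD 3.5: (-27.896,-34.144) -> (-31.225,-33.062) [heading=162, draw]
Final: pos=(-31.225,-33.062), heading=162, 11 segment(s) drawn

Segment lengths:
  seg 1: (10,10) -> (20.367,6.632), length = 10.9
  seg 2: (20.367,6.632) -> (21.697,0.372), length = 6.4
  seg 3: (21.697,0.372) -> (24.546,-13.029), length = 13.7
  seg 4: (24.546,-13.029) -> (26.812,-23.691), length = 10.9
  seg 5: (26.812,-23.691) -> (22.056,-27.973), length = 6.4
  seg 6: (22.056,-27.973) -> (11.875,-37.14), length = 13.7
  seg 7: (11.875,-37.14) -> (3.774,-44.434), length = 10.9
  seg 8: (3.774,-44.434) -> (-2.312,-42.456), length = 6.4
  seg 9: (-2.312,-42.456) -> (-15.342,-38.223), length = 13.7
  seg 10: (-15.342,-38.223) -> (-27.896,-34.144), length = 13.2
  seg 11: (-27.896,-34.144) -> (-31.225,-33.062), length = 3.5
Total = 109.7

Answer: 109.7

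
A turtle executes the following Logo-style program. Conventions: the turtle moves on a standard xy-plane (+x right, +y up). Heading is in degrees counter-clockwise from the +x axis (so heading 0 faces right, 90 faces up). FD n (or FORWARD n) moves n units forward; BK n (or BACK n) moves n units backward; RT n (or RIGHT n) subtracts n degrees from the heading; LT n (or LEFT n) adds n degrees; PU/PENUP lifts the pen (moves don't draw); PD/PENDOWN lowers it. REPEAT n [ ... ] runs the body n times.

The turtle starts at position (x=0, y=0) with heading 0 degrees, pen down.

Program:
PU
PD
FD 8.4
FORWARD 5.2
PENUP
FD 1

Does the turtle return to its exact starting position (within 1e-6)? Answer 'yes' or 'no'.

Answer: no

Derivation:
Executing turtle program step by step:
Start: pos=(0,0), heading=0, pen down
PU: pen up
PD: pen down
FD 8.4: (0,0) -> (8.4,0) [heading=0, draw]
FD 5.2: (8.4,0) -> (13.6,0) [heading=0, draw]
PU: pen up
FD 1: (13.6,0) -> (14.6,0) [heading=0, move]
Final: pos=(14.6,0), heading=0, 2 segment(s) drawn

Start position: (0, 0)
Final position: (14.6, 0)
Distance = 14.6; >= 1e-6 -> NOT closed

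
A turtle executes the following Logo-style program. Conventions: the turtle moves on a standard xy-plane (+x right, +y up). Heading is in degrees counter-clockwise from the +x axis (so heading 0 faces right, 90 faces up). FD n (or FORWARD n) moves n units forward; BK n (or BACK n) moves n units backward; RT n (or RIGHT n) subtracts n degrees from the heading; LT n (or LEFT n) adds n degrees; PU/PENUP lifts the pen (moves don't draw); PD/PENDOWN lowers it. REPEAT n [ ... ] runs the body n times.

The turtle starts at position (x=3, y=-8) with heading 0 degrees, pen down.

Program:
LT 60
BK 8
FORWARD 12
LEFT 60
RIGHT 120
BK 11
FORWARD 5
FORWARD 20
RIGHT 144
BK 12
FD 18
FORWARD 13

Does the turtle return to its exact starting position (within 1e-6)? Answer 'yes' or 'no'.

Answer: no

Derivation:
Executing turtle program step by step:
Start: pos=(3,-8), heading=0, pen down
LT 60: heading 0 -> 60
BK 8: (3,-8) -> (-1,-14.928) [heading=60, draw]
FD 12: (-1,-14.928) -> (5,-4.536) [heading=60, draw]
LT 60: heading 60 -> 120
RT 120: heading 120 -> 0
BK 11: (5,-4.536) -> (-6,-4.536) [heading=0, draw]
FD 5: (-6,-4.536) -> (-1,-4.536) [heading=0, draw]
FD 20: (-1,-4.536) -> (19,-4.536) [heading=0, draw]
RT 144: heading 0 -> 216
BK 12: (19,-4.536) -> (28.708,2.518) [heading=216, draw]
FD 18: (28.708,2.518) -> (14.146,-8.063) [heading=216, draw]
FD 13: (14.146,-8.063) -> (3.629,-15.704) [heading=216, draw]
Final: pos=(3.629,-15.704), heading=216, 8 segment(s) drawn

Start position: (3, -8)
Final position: (3.629, -15.704)
Distance = 7.729; >= 1e-6 -> NOT closed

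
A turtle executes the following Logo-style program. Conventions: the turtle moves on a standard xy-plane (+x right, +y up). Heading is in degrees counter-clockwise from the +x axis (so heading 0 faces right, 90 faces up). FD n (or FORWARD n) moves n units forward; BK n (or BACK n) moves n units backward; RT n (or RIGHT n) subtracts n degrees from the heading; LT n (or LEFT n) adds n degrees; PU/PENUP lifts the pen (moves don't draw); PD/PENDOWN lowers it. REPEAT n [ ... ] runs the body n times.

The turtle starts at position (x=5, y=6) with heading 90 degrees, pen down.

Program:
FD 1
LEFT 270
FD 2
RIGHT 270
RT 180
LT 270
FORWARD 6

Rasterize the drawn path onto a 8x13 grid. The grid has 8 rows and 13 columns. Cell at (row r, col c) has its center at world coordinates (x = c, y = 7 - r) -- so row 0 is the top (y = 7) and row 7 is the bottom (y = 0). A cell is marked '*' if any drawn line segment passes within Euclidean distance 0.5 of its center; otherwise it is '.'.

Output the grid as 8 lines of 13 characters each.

Segment 0: (5,6) -> (5,7)
Segment 1: (5,7) -> (7,7)
Segment 2: (7,7) -> (1,7)

Answer: .*******.....
.....*.......
.............
.............
.............
.............
.............
.............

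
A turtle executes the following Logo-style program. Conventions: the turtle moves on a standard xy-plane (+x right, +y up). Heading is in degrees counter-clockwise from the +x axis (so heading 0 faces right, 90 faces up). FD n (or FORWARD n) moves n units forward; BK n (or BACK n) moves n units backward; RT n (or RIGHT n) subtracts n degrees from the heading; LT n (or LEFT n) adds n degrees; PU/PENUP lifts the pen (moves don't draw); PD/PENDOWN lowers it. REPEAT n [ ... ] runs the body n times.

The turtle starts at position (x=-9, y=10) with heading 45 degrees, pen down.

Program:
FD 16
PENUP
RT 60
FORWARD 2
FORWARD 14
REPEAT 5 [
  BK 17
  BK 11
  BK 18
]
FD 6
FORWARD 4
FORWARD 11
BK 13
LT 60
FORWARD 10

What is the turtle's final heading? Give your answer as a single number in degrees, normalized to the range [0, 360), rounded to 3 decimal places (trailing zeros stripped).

Executing turtle program step by step:
Start: pos=(-9,10), heading=45, pen down
FD 16: (-9,10) -> (2.314,21.314) [heading=45, draw]
PU: pen up
RT 60: heading 45 -> 345
FD 2: (2.314,21.314) -> (4.246,20.796) [heading=345, move]
FD 14: (4.246,20.796) -> (17.769,17.173) [heading=345, move]
REPEAT 5 [
  -- iteration 1/5 --
  BK 17: (17.769,17.173) -> (1.348,21.573) [heading=345, move]
  BK 11: (1.348,21.573) -> (-9.277,24.42) [heading=345, move]
  BK 18: (-9.277,24.42) -> (-26.664,29.078) [heading=345, move]
  -- iteration 2/5 --
  BK 17: (-26.664,29.078) -> (-43.085,33.478) [heading=345, move]
  BK 11: (-43.085,33.478) -> (-53.71,36.325) [heading=345, move]
  BK 18: (-53.71,36.325) -> (-71.097,40.984) [heading=345, move]
  -- iteration 3/5 --
  BK 17: (-71.097,40.984) -> (-87.517,45.384) [heading=345, move]
  BK 11: (-87.517,45.384) -> (-98.143,48.231) [heading=345, move]
  BK 18: (-98.143,48.231) -> (-115.529,52.89) [heading=345, move]
  -- iteration 4/5 --
  BK 17: (-115.529,52.89) -> (-131.95,57.29) [heading=345, move]
  BK 11: (-131.95,57.29) -> (-142.575,60.137) [heading=345, move]
  BK 18: (-142.575,60.137) -> (-159.962,64.795) [heading=345, move]
  -- iteration 5/5 --
  BK 17: (-159.962,64.795) -> (-176.383,69.195) [heading=345, move]
  BK 11: (-176.383,69.195) -> (-187.008,72.042) [heading=345, move]
  BK 18: (-187.008,72.042) -> (-204.394,76.701) [heading=345, move]
]
FD 6: (-204.394,76.701) -> (-198.599,75.148) [heading=345, move]
FD 4: (-198.599,75.148) -> (-194.735,74.113) [heading=345, move]
FD 11: (-194.735,74.113) -> (-184.11,71.266) [heading=345, move]
BK 13: (-184.11,71.266) -> (-196.667,74.63) [heading=345, move]
LT 60: heading 345 -> 45
FD 10: (-196.667,74.63) -> (-189.596,81.701) [heading=45, move]
Final: pos=(-189.596,81.701), heading=45, 1 segment(s) drawn

Answer: 45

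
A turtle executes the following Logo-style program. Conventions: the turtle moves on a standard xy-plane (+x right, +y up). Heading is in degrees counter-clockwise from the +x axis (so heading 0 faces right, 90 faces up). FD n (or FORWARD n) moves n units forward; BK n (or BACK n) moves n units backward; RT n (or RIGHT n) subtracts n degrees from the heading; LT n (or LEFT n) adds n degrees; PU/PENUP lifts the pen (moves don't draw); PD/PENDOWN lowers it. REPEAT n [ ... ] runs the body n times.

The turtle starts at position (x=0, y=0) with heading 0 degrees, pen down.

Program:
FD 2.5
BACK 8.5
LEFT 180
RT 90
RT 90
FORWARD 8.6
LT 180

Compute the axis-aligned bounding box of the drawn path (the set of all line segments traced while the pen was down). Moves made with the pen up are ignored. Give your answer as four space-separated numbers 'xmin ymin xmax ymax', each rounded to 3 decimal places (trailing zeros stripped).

Executing turtle program step by step:
Start: pos=(0,0), heading=0, pen down
FD 2.5: (0,0) -> (2.5,0) [heading=0, draw]
BK 8.5: (2.5,0) -> (-6,0) [heading=0, draw]
LT 180: heading 0 -> 180
RT 90: heading 180 -> 90
RT 90: heading 90 -> 0
FD 8.6: (-6,0) -> (2.6,0) [heading=0, draw]
LT 180: heading 0 -> 180
Final: pos=(2.6,0), heading=180, 3 segment(s) drawn

Segment endpoints: x in {-6, 0, 2.5, 2.6}, y in {0}
xmin=-6, ymin=0, xmax=2.6, ymax=0

Answer: -6 0 2.6 0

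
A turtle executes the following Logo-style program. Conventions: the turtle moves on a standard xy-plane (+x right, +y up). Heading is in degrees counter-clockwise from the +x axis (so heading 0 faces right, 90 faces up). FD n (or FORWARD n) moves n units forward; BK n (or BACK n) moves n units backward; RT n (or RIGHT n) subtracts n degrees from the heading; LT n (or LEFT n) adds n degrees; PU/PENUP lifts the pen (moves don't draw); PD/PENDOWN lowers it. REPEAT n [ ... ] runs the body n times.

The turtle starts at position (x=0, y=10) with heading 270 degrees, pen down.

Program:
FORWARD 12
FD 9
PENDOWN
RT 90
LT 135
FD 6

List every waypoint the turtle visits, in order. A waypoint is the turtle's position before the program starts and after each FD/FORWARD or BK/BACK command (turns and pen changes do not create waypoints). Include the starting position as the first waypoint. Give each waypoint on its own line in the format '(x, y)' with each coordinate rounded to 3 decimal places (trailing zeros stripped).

Executing turtle program step by step:
Start: pos=(0,10), heading=270, pen down
FD 12: (0,10) -> (0,-2) [heading=270, draw]
FD 9: (0,-2) -> (0,-11) [heading=270, draw]
PD: pen down
RT 90: heading 270 -> 180
LT 135: heading 180 -> 315
FD 6: (0,-11) -> (4.243,-15.243) [heading=315, draw]
Final: pos=(4.243,-15.243), heading=315, 3 segment(s) drawn
Waypoints (4 total):
(0, 10)
(0, -2)
(0, -11)
(4.243, -15.243)

Answer: (0, 10)
(0, -2)
(0, -11)
(4.243, -15.243)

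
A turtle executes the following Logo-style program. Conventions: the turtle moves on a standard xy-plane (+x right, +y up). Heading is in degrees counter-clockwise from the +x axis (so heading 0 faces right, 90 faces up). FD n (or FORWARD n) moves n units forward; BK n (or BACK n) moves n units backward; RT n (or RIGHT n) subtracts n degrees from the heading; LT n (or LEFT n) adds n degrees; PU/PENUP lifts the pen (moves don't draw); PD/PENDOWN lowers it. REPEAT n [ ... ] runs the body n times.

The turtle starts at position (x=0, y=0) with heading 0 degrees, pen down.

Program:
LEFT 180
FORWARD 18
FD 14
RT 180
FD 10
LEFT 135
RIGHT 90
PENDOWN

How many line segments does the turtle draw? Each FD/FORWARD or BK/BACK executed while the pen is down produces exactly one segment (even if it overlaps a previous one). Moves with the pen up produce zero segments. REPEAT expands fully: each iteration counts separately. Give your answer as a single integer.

Executing turtle program step by step:
Start: pos=(0,0), heading=0, pen down
LT 180: heading 0 -> 180
FD 18: (0,0) -> (-18,0) [heading=180, draw]
FD 14: (-18,0) -> (-32,0) [heading=180, draw]
RT 180: heading 180 -> 0
FD 10: (-32,0) -> (-22,0) [heading=0, draw]
LT 135: heading 0 -> 135
RT 90: heading 135 -> 45
PD: pen down
Final: pos=(-22,0), heading=45, 3 segment(s) drawn
Segments drawn: 3

Answer: 3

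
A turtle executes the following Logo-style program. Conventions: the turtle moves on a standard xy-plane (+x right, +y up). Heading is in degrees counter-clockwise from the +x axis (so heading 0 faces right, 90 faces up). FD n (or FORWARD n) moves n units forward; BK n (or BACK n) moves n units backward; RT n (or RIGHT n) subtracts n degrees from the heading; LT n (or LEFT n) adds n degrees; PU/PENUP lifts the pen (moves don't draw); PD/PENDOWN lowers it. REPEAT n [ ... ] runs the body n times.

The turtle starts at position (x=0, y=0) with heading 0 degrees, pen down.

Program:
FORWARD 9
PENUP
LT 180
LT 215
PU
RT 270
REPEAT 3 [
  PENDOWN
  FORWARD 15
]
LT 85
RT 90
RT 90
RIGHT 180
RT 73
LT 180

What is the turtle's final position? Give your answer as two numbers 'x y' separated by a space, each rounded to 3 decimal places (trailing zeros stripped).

Answer: -16.811 36.862

Derivation:
Executing turtle program step by step:
Start: pos=(0,0), heading=0, pen down
FD 9: (0,0) -> (9,0) [heading=0, draw]
PU: pen up
LT 180: heading 0 -> 180
LT 215: heading 180 -> 35
PU: pen up
RT 270: heading 35 -> 125
REPEAT 3 [
  -- iteration 1/3 --
  PD: pen down
  FD 15: (9,0) -> (0.396,12.287) [heading=125, draw]
  -- iteration 2/3 --
  PD: pen down
  FD 15: (0.396,12.287) -> (-8.207,24.575) [heading=125, draw]
  -- iteration 3/3 --
  PD: pen down
  FD 15: (-8.207,24.575) -> (-16.811,36.862) [heading=125, draw]
]
LT 85: heading 125 -> 210
RT 90: heading 210 -> 120
RT 90: heading 120 -> 30
RT 180: heading 30 -> 210
RT 73: heading 210 -> 137
LT 180: heading 137 -> 317
Final: pos=(-16.811,36.862), heading=317, 4 segment(s) drawn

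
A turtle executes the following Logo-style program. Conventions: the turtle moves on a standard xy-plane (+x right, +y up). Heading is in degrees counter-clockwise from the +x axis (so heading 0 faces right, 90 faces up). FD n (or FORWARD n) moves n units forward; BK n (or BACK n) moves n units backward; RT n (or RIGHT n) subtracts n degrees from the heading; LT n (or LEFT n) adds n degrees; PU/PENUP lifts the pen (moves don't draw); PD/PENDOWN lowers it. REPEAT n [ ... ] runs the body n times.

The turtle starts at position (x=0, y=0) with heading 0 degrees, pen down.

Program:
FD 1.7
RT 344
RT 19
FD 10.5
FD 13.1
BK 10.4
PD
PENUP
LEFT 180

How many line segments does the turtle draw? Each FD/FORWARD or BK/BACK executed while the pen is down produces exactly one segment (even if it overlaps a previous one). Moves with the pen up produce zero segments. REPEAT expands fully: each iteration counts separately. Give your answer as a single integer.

Executing turtle program step by step:
Start: pos=(0,0), heading=0, pen down
FD 1.7: (0,0) -> (1.7,0) [heading=0, draw]
RT 344: heading 0 -> 16
RT 19: heading 16 -> 357
FD 10.5: (1.7,0) -> (12.186,-0.55) [heading=357, draw]
FD 13.1: (12.186,-0.55) -> (25.268,-1.235) [heading=357, draw]
BK 10.4: (25.268,-1.235) -> (14.882,-0.691) [heading=357, draw]
PD: pen down
PU: pen up
LT 180: heading 357 -> 177
Final: pos=(14.882,-0.691), heading=177, 4 segment(s) drawn
Segments drawn: 4

Answer: 4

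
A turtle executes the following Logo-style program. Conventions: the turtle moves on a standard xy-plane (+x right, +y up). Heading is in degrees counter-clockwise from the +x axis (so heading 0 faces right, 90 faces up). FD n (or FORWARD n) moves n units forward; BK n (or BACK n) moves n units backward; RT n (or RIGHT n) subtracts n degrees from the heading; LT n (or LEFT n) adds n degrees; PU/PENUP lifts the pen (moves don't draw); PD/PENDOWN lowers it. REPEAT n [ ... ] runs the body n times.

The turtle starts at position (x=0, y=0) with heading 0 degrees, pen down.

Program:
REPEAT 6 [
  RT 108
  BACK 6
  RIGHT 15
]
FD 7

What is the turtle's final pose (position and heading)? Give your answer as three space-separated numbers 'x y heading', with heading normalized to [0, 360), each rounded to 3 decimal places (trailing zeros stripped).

Answer: 6.052 -1.283 342

Derivation:
Executing turtle program step by step:
Start: pos=(0,0), heading=0, pen down
REPEAT 6 [
  -- iteration 1/6 --
  RT 108: heading 0 -> 252
  BK 6: (0,0) -> (1.854,5.706) [heading=252, draw]
  RT 15: heading 252 -> 237
  -- iteration 2/6 --
  RT 108: heading 237 -> 129
  BK 6: (1.854,5.706) -> (5.63,1.043) [heading=129, draw]
  RT 15: heading 129 -> 114
  -- iteration 3/6 --
  RT 108: heading 114 -> 6
  BK 6: (5.63,1.043) -> (-0.337,0.416) [heading=6, draw]
  RT 15: heading 6 -> 351
  -- iteration 4/6 --
  RT 108: heading 351 -> 243
  BK 6: (-0.337,0.416) -> (2.387,5.762) [heading=243, draw]
  RT 15: heading 243 -> 228
  -- iteration 5/6 --
  RT 108: heading 228 -> 120
  BK 6: (2.387,5.762) -> (5.387,0.566) [heading=120, draw]
  RT 15: heading 120 -> 105
  -- iteration 6/6 --
  RT 108: heading 105 -> 357
  BK 6: (5.387,0.566) -> (-0.605,0.88) [heading=357, draw]
  RT 15: heading 357 -> 342
]
FD 7: (-0.605,0.88) -> (6.052,-1.283) [heading=342, draw]
Final: pos=(6.052,-1.283), heading=342, 7 segment(s) drawn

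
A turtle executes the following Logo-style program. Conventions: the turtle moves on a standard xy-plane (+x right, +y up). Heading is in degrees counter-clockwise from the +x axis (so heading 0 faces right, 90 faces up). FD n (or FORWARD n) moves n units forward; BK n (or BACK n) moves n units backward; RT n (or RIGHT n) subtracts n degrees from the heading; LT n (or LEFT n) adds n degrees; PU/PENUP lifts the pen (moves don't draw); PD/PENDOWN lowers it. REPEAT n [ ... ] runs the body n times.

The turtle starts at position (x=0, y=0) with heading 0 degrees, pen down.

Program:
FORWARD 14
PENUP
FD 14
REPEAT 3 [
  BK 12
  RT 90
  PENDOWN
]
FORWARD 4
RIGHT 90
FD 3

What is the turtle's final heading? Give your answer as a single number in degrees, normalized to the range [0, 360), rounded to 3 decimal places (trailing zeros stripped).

Answer: 0

Derivation:
Executing turtle program step by step:
Start: pos=(0,0), heading=0, pen down
FD 14: (0,0) -> (14,0) [heading=0, draw]
PU: pen up
FD 14: (14,0) -> (28,0) [heading=0, move]
REPEAT 3 [
  -- iteration 1/3 --
  BK 12: (28,0) -> (16,0) [heading=0, move]
  RT 90: heading 0 -> 270
  PD: pen down
  -- iteration 2/3 --
  BK 12: (16,0) -> (16,12) [heading=270, draw]
  RT 90: heading 270 -> 180
  PD: pen down
  -- iteration 3/3 --
  BK 12: (16,12) -> (28,12) [heading=180, draw]
  RT 90: heading 180 -> 90
  PD: pen down
]
FD 4: (28,12) -> (28,16) [heading=90, draw]
RT 90: heading 90 -> 0
FD 3: (28,16) -> (31,16) [heading=0, draw]
Final: pos=(31,16), heading=0, 5 segment(s) drawn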